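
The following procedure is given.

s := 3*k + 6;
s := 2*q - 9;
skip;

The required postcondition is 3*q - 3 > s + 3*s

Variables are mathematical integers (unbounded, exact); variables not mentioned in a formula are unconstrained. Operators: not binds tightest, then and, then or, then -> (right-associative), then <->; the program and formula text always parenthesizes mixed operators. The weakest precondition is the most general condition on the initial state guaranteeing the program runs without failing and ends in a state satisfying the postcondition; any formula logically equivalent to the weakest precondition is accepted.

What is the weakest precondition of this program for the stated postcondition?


Working backward. After the program, the postcondition 3*q - 3 > s + 3*s must hold; in canonical form it is 3*q > 4*s + 3.
Before skip: 3*q > 4*s + 3
Before s := 2*q - 9: 5*q < 33
Before s := 3*k + 6: 5*q < 33
Answer: WP = 5*q < 33


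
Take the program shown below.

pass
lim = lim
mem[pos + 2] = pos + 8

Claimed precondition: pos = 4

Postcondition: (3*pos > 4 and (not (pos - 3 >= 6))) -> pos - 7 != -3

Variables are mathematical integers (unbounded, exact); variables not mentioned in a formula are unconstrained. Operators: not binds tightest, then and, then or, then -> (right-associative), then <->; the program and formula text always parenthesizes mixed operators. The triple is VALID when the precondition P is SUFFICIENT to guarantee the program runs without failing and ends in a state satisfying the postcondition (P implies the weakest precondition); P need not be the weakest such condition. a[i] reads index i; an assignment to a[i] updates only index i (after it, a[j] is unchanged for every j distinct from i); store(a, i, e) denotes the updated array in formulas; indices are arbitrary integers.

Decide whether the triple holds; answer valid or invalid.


Working backward. After the program, the postcondition (3*pos > 4 and (not (pos - 3 >= 6))) -> pos - 7 != -3 must hold; in canonical form it is (3*pos > 4 and (not (pos >= 9))) -> pos != 4.
Before mem[pos + 2] := pos + 8: (3*pos > 4 and (not (pos >= 9))) -> pos != 4
Before lim := lim: (3*pos > 4 and (not (pos >= 9))) -> pos != 4
Before skip: (3*pos > 4 and (not (pos >= 9))) -> pos != 4
The weakest precondition is (3*pos > 4 and (not (pos >= 9))) -> pos != 4.
Check whether pos = 4 implies it.
Countermodel: at the initial state pos = 4, the precondition holds but the weakest precondition fails.
Answer: invalid


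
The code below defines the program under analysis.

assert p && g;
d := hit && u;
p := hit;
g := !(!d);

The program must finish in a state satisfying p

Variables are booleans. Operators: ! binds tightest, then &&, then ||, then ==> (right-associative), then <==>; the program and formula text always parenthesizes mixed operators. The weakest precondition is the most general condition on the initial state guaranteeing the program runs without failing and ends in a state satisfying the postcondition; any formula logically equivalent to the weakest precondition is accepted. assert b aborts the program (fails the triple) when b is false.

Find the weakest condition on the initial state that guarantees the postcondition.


Working backward. After the program, p must hold.
Before g := !(!d): p
Before p := hit: hit
Before d := hit && u: hit
Before assert p && g: p && g && hit
Answer: WP = p && g && hit


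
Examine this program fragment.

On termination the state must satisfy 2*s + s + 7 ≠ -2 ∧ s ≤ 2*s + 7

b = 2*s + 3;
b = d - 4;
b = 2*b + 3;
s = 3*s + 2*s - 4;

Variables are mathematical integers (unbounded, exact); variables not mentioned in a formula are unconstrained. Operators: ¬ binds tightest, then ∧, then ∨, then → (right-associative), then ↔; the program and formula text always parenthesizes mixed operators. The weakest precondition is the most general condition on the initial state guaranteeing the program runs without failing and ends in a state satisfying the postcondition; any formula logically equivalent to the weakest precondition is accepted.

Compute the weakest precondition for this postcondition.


Working backward. After the program, the postcondition 2*s + s + 7 ≠ -2 ∧ s ≤ 2*s + 7 must hold; in canonical form it is 3*s ≠ -9 ∧ s ≥ -7.
Before s := 3*s + 2*s - 4: 15*s ≠ 3 ∧ 5*s ≥ -3
Before b := 2*b + 3: 15*s ≠ 3 ∧ 5*s ≥ -3
Before b := d - 4: 15*s ≠ 3 ∧ 5*s ≥ -3
Before b := 2*s + 3: 15*s ≠ 3 ∧ 5*s ≥ -3
Answer: WP = 15*s ≠ 3 ∧ 5*s ≥ -3


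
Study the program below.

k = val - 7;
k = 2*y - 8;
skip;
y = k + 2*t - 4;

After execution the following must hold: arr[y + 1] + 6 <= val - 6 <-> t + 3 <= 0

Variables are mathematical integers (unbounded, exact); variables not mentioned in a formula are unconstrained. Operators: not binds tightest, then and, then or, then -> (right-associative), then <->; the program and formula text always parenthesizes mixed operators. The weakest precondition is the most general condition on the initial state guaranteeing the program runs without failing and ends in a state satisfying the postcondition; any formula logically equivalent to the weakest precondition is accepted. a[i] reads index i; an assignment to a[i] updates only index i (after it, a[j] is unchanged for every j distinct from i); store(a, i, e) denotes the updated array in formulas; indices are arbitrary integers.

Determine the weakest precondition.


Working backward. After the program, the postcondition arr[y + 1] + 6 <= val - 6 <-> t + 3 <= 0 must hold; in canonical form it is arr[y + 1] <= val - 12 <-> t <= -3.
Before y := k + 2*t - 4: arr[k + 2*t - 3] <= val - 12 <-> t <= -3
Before skip: arr[k + 2*t - 3] <= val - 12 <-> t <= -3
Before k := 2*y - 8: arr[2*t + 2*y - 11] <= val - 12 <-> t <= -3
Before k := val - 7: arr[2*t + 2*y - 11] <= val - 12 <-> t <= -3
Answer: WP = arr[2*t + 2*y - 11] <= val - 12 <-> t <= -3


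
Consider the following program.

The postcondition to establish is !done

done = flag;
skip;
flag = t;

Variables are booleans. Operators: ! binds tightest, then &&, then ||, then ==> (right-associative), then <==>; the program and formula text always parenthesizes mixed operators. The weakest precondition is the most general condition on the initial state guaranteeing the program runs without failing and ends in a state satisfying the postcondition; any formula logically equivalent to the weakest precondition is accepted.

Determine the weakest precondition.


Working backward. After the program, !done must hold.
Before flag := t: !done
Before skip: !done
Before done := flag: !flag
Answer: WP = !flag


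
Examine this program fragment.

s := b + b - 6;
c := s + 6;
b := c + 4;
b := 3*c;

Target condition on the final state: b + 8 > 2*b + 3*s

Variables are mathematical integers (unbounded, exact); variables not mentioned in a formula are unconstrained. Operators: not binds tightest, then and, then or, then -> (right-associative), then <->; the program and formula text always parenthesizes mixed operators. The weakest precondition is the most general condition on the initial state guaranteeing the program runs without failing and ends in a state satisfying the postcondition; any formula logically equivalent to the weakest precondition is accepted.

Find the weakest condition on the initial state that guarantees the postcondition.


Working backward. After the program, the postcondition b + 8 > 2*b + 3*s must hold; in canonical form it is b + 3*s < 8.
Before b := 3*c: 3*c + 3*s < 8
Before b := c + 4: 3*c + 3*s < 8
Before c := s + 6: 6*s < -10
Before s := b + b - 6: 12*b < 26
Answer: WP = 12*b < 26


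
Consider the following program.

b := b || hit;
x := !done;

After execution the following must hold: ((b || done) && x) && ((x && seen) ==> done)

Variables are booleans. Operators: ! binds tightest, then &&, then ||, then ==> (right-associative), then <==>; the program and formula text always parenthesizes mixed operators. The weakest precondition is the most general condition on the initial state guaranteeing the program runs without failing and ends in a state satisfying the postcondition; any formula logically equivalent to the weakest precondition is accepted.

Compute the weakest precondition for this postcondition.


Working backward. After the program, the postcondition ((b || done) && x) && ((x && seen) ==> done) must hold; in canonical form it is (b || done) && x && ((x && seen) ==> done).
Before x := !done: (b || done) && (!done) && (((!done) && seen) ==> done)
Before b := b || hit: (b || hit || done) && (!done) && (((!done) && seen) ==> done)
Answer: WP = (b || hit || done) && (!done) && (((!done) && seen) ==> done)


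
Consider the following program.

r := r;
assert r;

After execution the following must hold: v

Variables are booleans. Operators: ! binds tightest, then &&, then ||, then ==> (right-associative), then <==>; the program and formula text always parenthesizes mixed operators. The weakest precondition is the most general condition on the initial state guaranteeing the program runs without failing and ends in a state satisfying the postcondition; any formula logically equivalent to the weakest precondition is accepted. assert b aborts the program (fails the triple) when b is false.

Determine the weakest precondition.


Working backward. After the program, v must hold.
Before assert r: r && v
Before r := r: r && v
Answer: WP = r && v


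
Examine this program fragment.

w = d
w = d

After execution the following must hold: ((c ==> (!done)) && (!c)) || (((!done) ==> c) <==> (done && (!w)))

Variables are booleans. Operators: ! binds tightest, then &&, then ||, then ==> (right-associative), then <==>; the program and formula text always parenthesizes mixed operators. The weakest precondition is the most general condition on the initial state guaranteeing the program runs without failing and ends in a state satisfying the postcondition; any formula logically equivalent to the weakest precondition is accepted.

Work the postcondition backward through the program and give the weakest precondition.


Working backward. After the program, ((c ==> (!done)) && (!c)) || (((!done) ==> c) <==> (done && (!w))) must hold.
Before w := d: ((c ==> (!done)) && (!c)) || (((!done) ==> c) <==> (done && (!d)))
Before w := d: ((c ==> (!done)) && (!c)) || (((!done) ==> c) <==> (done && (!d)))
Answer: WP = ((c ==> (!done)) && (!c)) || (((!done) ==> c) <==> (done && (!d)))


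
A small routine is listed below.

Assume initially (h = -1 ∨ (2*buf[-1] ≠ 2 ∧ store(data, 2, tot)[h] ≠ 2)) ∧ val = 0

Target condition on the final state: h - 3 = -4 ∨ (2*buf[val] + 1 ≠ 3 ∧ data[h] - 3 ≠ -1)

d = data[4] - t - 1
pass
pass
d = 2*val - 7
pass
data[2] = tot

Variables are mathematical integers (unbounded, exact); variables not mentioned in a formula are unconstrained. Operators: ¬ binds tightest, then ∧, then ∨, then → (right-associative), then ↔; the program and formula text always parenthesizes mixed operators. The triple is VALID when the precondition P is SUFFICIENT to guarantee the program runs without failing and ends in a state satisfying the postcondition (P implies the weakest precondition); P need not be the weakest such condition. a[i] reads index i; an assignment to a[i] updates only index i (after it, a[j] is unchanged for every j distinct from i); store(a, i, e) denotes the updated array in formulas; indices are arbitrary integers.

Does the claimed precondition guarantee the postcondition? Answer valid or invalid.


Working backward. After the program, the postcondition h - 3 = -4 ∨ (2*buf[val] + 1 ≠ 3 ∧ data[h] - 3 ≠ -1) must hold; in canonical form it is h = -1 ∨ (2*buf[val] ≠ 2 ∧ data[h] ≠ 2).
Before data[2] := tot: h = -1 ∨ (2*buf[val] ≠ 2 ∧ store(data, 2, tot)[h] ≠ 2)
Before skip: h = -1 ∨ (2*buf[val] ≠ 2 ∧ store(data, 2, tot)[h] ≠ 2)
Before d := 2*val - 7: h = -1 ∨ (2*buf[val] ≠ 2 ∧ store(data, 2, tot)[h] ≠ 2)
Before skip: h = -1 ∨ (2*buf[val] ≠ 2 ∧ store(data, 2, tot)[h] ≠ 2)
Before skip: h = -1 ∨ (2*buf[val] ≠ 2 ∧ store(data, 2, tot)[h] ≠ 2)
Before d := data[4] - t - 1: h = -1 ∨ (2*buf[val] ≠ 2 ∧ store(data, 2, tot)[h] ≠ 2)
The weakest precondition is h = -1 ∨ (2*buf[val] ≠ 2 ∧ store(data, 2, tot)[h] ≠ 2).
Check whether (h = -1 ∨ (2*buf[-1] ≠ 2 ∧ store(data, 2, tot)[h] ≠ 2)) ∧ val = 0 implies it.
Countermodel: at the initial state buf = {[-1] = 2, [0] = 1, [2] = 2, elsewhere 2}, data = {[-1] = 3, [0] = 3, [2] = 3, elsewhere 3}, h = 0, tot = 3, val = 0, the precondition holds but the weakest precondition fails.
Answer: invalid


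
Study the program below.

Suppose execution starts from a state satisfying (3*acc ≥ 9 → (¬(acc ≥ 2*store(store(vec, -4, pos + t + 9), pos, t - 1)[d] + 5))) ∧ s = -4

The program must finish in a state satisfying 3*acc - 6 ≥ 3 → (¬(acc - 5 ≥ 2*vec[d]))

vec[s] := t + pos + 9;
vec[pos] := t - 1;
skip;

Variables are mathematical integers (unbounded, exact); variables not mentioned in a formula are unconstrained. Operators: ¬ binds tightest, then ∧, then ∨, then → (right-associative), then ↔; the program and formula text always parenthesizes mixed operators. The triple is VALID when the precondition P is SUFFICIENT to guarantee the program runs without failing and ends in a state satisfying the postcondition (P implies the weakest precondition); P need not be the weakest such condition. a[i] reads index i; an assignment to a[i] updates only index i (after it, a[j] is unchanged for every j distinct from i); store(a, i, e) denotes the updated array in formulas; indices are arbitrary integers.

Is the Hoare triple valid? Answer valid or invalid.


Working backward. After the program, the postcondition 3*acc - 6 ≥ 3 → (¬(acc - 5 ≥ 2*vec[d])) must hold; in canonical form it is 3*acc ≥ 9 → (¬(acc ≥ 2*vec[d] + 5)).
Before skip: 3*acc ≥ 9 → (¬(acc ≥ 2*vec[d] + 5))
Before vec[pos] := t - 1: 3*acc ≥ 9 → (¬(acc ≥ 2*store(vec, pos, t - 1)[d] + 5))
Before vec[s] := t + pos + 9: 3*acc ≥ 9 → (¬(acc ≥ 2*store(store(vec, s, pos + t + 9), pos, t - 1)[d] + 5))
The weakest precondition is 3*acc ≥ 9 → (¬(acc ≥ 2*store(store(vec, s, pos + t + 9), pos, t - 1)[d] + 5)).
Check whether (3*acc ≥ 9 → (¬(acc ≥ 2*store(store(vec, -4, pos + t + 9), pos, t - 1)[d] + 5))) ∧ s = -4 implies it.
Every state satisfying the precondition satisfies the weakest precondition: the implication holds.
Answer: valid


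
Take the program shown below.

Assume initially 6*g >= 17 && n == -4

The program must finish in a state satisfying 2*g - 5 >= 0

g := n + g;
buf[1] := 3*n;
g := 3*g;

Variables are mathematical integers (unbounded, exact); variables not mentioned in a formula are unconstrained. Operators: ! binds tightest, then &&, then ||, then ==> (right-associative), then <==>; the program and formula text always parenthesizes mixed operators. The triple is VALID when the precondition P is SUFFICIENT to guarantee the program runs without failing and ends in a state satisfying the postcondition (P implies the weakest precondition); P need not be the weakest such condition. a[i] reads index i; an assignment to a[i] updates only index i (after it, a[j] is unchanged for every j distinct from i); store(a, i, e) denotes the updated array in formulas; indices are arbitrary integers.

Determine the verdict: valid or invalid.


Working backward. After the program, the postcondition 2*g - 5 >= 0 must hold; in canonical form it is 2*g >= 5.
Before g := 3*g: 6*g >= 5
Before buf[1] := 3*n: 6*g >= 5
Before g := n + g: 6*g + 6*n >= 5
The weakest precondition is 6*g + 6*n >= 5.
Check whether 6*g >= 17 && n == -4 implies it.
Countermodel: at the initial state g = 3, n = -4, the precondition holds but the weakest precondition fails.
Answer: invalid


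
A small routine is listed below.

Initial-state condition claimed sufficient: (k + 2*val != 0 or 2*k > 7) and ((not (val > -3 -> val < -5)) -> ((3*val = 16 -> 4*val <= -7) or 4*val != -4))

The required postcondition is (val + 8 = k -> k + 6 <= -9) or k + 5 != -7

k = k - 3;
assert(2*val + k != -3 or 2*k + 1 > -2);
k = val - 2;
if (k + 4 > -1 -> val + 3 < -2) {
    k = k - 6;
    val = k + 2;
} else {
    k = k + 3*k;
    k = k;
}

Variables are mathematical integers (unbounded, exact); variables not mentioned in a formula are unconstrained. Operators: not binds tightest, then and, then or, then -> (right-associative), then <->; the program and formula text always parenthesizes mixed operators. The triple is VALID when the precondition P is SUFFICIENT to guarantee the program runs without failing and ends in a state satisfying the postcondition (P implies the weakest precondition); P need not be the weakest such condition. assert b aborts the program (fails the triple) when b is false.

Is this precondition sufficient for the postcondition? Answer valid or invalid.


Working backward. After the program, the postcondition (val + 8 = k -> k + 6 <= -9) or k + 5 != -7 must hold; in canonical form it is (val = k - 8 -> k <= -15) or k != -12.
Then branch requires true; else branch requires (val = 4*k - 8 -> 4*k <= -15) or 4*k != -12.
Before the if: (not (k > -5 -> val < -5)) -> ((val = 4*k - 8 -> 4*k <= -15) or 4*k != -12)
Before k := val - 2: (not (val > -3 -> val < -5)) -> ((3*val = 16 -> 4*val <= -7) or 4*val != -4)
Before assert 2*val + k != -3 or 2*k + 1 > -2: (k + 2*val != -3 or 2*k > -3) and ((not (val > -3 -> val < -5)) -> ((3*val = 16 -> 4*val <= -7) or 4*val != -4))
Before k := k - 3: (k + 2*val != 0 or 2*k > 3) and ((not (val > -3 -> val < -5)) -> ((3*val = 16 -> 4*val <= -7) or 4*val != -4))
The weakest precondition is (k + 2*val != 0 or 2*k > 3) and ((not (val > -3 -> val < -5)) -> ((3*val = 16 -> 4*val <= -7) or 4*val != -4)).
Check whether (k + 2*val != 0 or 2*k > 7) and ((not (val > -3 -> val < -5)) -> ((3*val = 16 -> 4*val <= -7) or 4*val != -4)) implies it.
Every state satisfying the precondition satisfies the weakest precondition: the implication holds.
Answer: valid


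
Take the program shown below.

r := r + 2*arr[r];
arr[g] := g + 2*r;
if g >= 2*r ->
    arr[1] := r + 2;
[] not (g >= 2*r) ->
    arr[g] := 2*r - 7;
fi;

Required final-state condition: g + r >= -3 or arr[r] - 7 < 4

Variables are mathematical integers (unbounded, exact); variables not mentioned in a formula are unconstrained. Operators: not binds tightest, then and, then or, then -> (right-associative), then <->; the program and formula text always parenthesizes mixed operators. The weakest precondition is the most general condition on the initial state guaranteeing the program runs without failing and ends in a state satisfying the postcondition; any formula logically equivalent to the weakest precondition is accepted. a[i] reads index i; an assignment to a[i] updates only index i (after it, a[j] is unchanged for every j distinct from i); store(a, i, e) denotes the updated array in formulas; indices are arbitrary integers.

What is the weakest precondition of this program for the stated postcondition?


Working backward. After the program, the postcondition g + r >= -3 or arr[r] - 7 < 4 must hold; in canonical form it is g + r >= -3 or arr[r] < 11.
Then branch requires g + r >= -3 or store(arr, 1, r + 2)[r] < 11; else branch requires g + r >= -3 or store(arr, g, 2*r - 7)[r] < 11.
Before the if: (g >= 2*r -> (g + r >= -3 or store(arr, 1, r + 2)[r] < 11)) and ((not (g >= 2*r)) -> (g + r >= -3 or store(arr, g, 2*r - 7)[r] < 11))
Before arr[g] := g + 2*r: (g >= 2*r -> (g + r >= -3 or store(store(arr, g, g + 2*r), 1, r + 2)[r] < 11)) and ((not (g >= 2*r)) -> (g + r >= -3 or store(store(arr, g, g + 2*r), g, 2*r - 7)[r] < 11))
Before r := r + 2*arr[r]: (g >= 4*arr[r] + 2*r -> (2*arr[r] + g + r >= -3 or store(store(arr, g, 4*arr[r] + g + 2*r), 1, 2*arr[r] + r + 2)[2*arr[r] + r] < 11)) and ((not (g >= 4*arr[r] + 2*r)) -> (2*arr[r] + g + r >= -3 or store(store(arr, g, 4*arr[r] + g + 2*r), g, 4*arr[r] + 2*r - 7)[2*arr[r] + r] < 11))
Answer: WP = (g >= 4*arr[r] + 2*r -> (2*arr[r] + g + r >= -3 or store(store(arr, g, 4*arr[r] + g + 2*r), 1, 2*arr[r] + r + 2)[2*arr[r] + r] < 11)) and ((not (g >= 4*arr[r] + 2*r)) -> (2*arr[r] + g + r >= -3 or store(store(arr, g, 4*arr[r] + g + 2*r), g, 4*arr[r] + 2*r - 7)[2*arr[r] + r] < 11))


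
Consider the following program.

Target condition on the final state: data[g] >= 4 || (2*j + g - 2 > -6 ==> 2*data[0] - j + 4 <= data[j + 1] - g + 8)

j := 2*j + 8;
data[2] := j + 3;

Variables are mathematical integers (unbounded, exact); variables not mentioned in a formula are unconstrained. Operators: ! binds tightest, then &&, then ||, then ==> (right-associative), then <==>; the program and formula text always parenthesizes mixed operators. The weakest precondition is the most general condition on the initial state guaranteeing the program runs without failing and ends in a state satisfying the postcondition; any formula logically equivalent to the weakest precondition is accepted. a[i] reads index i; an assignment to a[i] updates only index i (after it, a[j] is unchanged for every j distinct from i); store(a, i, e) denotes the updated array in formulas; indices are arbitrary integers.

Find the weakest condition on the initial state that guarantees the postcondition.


Working backward. After the program, the postcondition data[g] >= 4 || (2*j + g - 2 > -6 ==> 2*data[0] - j + 4 <= data[j + 1] - g + 8) must hold; in canonical form it is data[g] >= 4 || (g + 2*j > -4 ==> 2*data[0] + g <= data[j + 1] + j + 4).
Before data[2] := j + 3: store(data, 2, j + 3)[g] >= 4 || (g + 2*j > -4 ==> 2*data[0] + g <= store(data, 2, j + 3)[j + 1] + j + 4)
Before j := 2*j + 8: store(data, 2, 2*j + 11)[g] >= 4 || (g + 4*j > -20 ==> 2*data[0] + g <= store(data, 2, 2*j + 11)[2*j + 9] + 2*j + 12)
Answer: WP = store(data, 2, 2*j + 11)[g] >= 4 || (g + 4*j > -20 ==> 2*data[0] + g <= store(data, 2, 2*j + 11)[2*j + 9] + 2*j + 12)


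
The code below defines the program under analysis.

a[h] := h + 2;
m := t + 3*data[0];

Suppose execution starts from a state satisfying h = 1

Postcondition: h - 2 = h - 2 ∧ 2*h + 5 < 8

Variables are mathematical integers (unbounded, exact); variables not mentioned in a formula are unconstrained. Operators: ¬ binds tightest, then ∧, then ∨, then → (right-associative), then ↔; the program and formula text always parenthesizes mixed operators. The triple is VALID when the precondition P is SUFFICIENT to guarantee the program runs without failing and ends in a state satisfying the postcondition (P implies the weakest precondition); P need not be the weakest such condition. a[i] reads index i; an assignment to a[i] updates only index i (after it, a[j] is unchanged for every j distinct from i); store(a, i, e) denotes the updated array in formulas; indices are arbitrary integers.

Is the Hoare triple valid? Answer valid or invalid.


Working backward. After the program, the postcondition h - 2 = h - 2 ∧ 2*h + 5 < 8 must hold; in canonical form it is 2*h < 3.
Before m := t + 3*data[0]: 2*h < 3
Before a[h] := h + 2: 2*h < 3
The weakest precondition is 2*h < 3.
Check whether h = 1 implies it.
Every state satisfying the precondition satisfies the weakest precondition: the implication holds.
Answer: valid


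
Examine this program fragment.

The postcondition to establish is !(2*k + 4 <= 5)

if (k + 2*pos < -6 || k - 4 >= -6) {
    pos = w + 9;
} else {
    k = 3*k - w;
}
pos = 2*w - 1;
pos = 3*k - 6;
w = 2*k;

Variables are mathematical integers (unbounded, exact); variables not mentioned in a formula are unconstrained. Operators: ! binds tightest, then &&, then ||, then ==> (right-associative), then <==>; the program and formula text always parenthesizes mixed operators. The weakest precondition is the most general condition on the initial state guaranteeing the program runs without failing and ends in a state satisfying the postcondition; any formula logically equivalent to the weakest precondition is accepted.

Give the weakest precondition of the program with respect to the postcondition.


Working backward. After the program, the postcondition !(2*k + 4 <= 5) must hold; in canonical form it is !(2*k <= 1).
Before w := 2*k: !(2*k <= 1)
Before pos := 3*k - 6: !(2*k <= 1)
Before pos := 2*w - 1: !(2*k <= 1)
Then branch requires !(2*k <= 1); else branch requires !(6*k <= 2*w + 1).
Before the if: ((k + 2*pos < -6 || k >= -2) ==> (!(2*k <= 1))) && ((!(k + 2*pos < -6 || k >= -2)) ==> (!(6*k <= 2*w + 1)))
Answer: WP = ((k + 2*pos < -6 || k >= -2) ==> (!(2*k <= 1))) && ((!(k + 2*pos < -6 || k >= -2)) ==> (!(6*k <= 2*w + 1)))


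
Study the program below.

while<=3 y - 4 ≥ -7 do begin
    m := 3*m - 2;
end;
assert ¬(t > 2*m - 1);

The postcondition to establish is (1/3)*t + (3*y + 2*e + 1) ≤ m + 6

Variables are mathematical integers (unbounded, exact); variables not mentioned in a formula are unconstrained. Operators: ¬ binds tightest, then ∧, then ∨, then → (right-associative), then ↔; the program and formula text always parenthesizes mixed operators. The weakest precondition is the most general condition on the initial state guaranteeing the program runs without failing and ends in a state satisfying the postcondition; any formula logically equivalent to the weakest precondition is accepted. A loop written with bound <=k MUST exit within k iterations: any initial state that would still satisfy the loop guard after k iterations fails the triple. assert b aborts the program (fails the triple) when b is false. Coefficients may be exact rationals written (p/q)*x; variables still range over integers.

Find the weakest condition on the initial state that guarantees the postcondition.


Working backward. After the program, the postcondition (1/3)*t + (3*y + 2*e + 1) ≤ m + 6 must hold; in canonical form it is 2*e + (1/3)*t + 3*y ≤ m + 5.
Before assert ¬(t > 2*m - 1): (¬(t > 2*m - 1)) ∧ 2*e + (1/3)*t + 3*y ≤ m + 5
Before the loop (bound <=3), unroll the exhaustion recursion (WP_0 = exit-now case; WP_j = one more guarded iteration, up to j = 3):
  WP_0: (¬(y ≥ -3)) ∧ (¬(t > 2*m - 1)) ∧ 2*e + (1/3)*t + 3*y ≤ m + 5
  WP_1: (y ≥ -3 → ((¬(y ≥ -3)) ∧ (¬(t > 6*m - 5)) ∧ 2*e + (1/3)*t + 3*y ≤ 3*m + 3)) ∧ ((¬(y ≥ -3)) → ((¬(t > 2*m - 1)) ∧ 2*e + (1/3)*t + 3*y ≤ m + 5))
  WP_2: (y ≥ -3 → ((y ≥ -3 → ((¬(y ≥ -3)) ∧ (¬(t > 18*m - 17)) ∧ 2*e + (1/3)*t + 3*y ≤ 9*m - 3)) ∧ ((¬(y ≥ -3)) → ((¬(t > 6*m - 5)) ∧ 2*e + (1/3)*t + 3*y ≤ 3*m + 3)))) ∧ ((¬(y ≥ -3)) → ((¬(t > 2*m - 1)) ∧ 2*e + (1/3)*t + 3*y ≤ m + 5))
  WP_3: (y ≥ -3 → ((y ≥ -3 → ((y ≥ -3 → ((¬(y ≥ -3)) ∧ (¬(t > 54*m - 53)) ∧ 2*e + (1/3)*t + 3*y ≤ 27*m - 21)) ∧ ((¬(y ≥ -3)) → ((¬(t > 18*m - 17)) ∧ 2*e + (1/3)*t + 3*y ≤ 9*m - 3)))) ∧ ((¬(y ≥ -3)) → ((¬(t > 6*m - 5)) ∧ 2*e + (1/3)*t + 3*y ≤ 3*m + 3)))) ∧ ((¬(y ≥ -3)) → ((¬(t > 2*m - 1)) ∧ 2*e + (1/3)*t + 3*y ≤ m + 5))
So before the loop: (y ≥ -3 → ((y ≥ -3 → ((y ≥ -3 → ((¬(y ≥ -3)) ∧ (¬(t > 54*m - 53)) ∧ 2*e + (1/3)*t + 3*y ≤ 27*m - 21)) ∧ ((¬(y ≥ -3)) → ((¬(t > 18*m - 17)) ∧ 2*e + (1/3)*t + 3*y ≤ 9*m - 3)))) ∧ ((¬(y ≥ -3)) → ((¬(t > 6*m - 5)) ∧ 2*e + (1/3)*t + 3*y ≤ 3*m + 3)))) ∧ ((¬(y ≥ -3)) → ((¬(t > 2*m - 1)) ∧ 2*e + (1/3)*t + 3*y ≤ m + 5))
Answer: WP = (y ≥ -3 → ((y ≥ -3 → ((y ≥ -3 → ((¬(y ≥ -3)) ∧ (¬(t > 54*m - 53)) ∧ 2*e + (1/3)*t + 3*y ≤ 27*m - 21)) ∧ ((¬(y ≥ -3)) → ((¬(t > 18*m - 17)) ∧ 2*e + (1/3)*t + 3*y ≤ 9*m - 3)))) ∧ ((¬(y ≥ -3)) → ((¬(t > 6*m - 5)) ∧ 2*e + (1/3)*t + 3*y ≤ 3*m + 3)))) ∧ ((¬(y ≥ -3)) → ((¬(t > 2*m - 1)) ∧ 2*e + (1/3)*t + 3*y ≤ m + 5))


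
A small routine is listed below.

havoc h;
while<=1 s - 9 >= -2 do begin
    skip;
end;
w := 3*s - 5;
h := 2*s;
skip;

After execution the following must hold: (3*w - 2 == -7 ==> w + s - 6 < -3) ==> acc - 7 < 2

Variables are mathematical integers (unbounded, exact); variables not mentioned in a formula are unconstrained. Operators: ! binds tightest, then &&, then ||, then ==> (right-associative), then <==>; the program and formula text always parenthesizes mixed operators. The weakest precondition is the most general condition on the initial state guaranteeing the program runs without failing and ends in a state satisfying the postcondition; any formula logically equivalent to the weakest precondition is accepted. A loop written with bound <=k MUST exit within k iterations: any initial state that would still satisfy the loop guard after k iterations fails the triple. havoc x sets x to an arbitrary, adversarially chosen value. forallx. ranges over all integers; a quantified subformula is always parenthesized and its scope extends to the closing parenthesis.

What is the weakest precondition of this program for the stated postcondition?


Working backward. After the program, the postcondition (3*w - 2 == -7 ==> w + s - 6 < -3) ==> acc - 7 < 2 must hold; in canonical form it is (3*w == -5 ==> s + w < 3) ==> acc < 9.
Before skip: (3*w == -5 ==> s + w < 3) ==> acc < 9
Before h := 2*s: (3*w == -5 ==> s + w < 3) ==> acc < 9
Before w := 3*s - 5: (9*s == 10 ==> 4*s < 8) ==> acc < 9
Before the loop (bound <=1), unroll the exhaustion recursion (WP_0 = exit-now case; WP_j = one more guarded iteration, up to j = 1):
  WP_0: (!(s >= 7)) && ((9*s == 10 ==> 4*s < 8) ==> acc < 9)
  WP_1: (s >= 7 ==> ((!(s >= 7)) && ((9*s == 10 ==> 4*s < 8) ==> acc < 9))) && ((!(s >= 7)) ==> ((9*s == 10 ==> 4*s < 8) ==> acc < 9))
So before the loop: (s >= 7 ==> ((!(s >= 7)) && ((9*s == 10 ==> 4*s < 8) ==> acc < 9))) && ((!(s >= 7)) ==> ((9*s == 10 ==> 4*s < 8) ==> acc < 9))
Before havoc h: (s >= 7 ==> ((!(s >= 7)) && ((9*s == 10 ==> 4*s < 8) ==> acc < 9))) && ((!(s >= 7)) ==> ((9*s == 10 ==> 4*s < 8) ==> acc < 9))
Answer: WP = (s >= 7 ==> ((!(s >= 7)) && ((9*s == 10 ==> 4*s < 8) ==> acc < 9))) && ((!(s >= 7)) ==> ((9*s == 10 ==> 4*s < 8) ==> acc < 9))


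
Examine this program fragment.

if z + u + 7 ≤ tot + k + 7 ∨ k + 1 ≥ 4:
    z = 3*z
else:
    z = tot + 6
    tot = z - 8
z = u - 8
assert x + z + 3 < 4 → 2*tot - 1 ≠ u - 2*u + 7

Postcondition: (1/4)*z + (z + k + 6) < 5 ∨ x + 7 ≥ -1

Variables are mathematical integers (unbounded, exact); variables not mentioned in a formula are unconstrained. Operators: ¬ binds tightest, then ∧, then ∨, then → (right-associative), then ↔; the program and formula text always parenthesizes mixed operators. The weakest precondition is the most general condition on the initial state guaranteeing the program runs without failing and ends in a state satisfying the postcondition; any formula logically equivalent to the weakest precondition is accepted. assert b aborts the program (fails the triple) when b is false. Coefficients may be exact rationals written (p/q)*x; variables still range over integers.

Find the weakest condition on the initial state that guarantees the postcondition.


Working backward. After the program, the postcondition (1/4)*z + (z + k + 6) < 5 ∨ x + 7 ≥ -1 must hold; in canonical form it is k + (5/4)*z < -1 ∨ x ≥ -8.
Before assert x + z + 3 < 4 → 2*tot - 1 ≠ u - 2*u + 7: (x + z < 1 → 2*tot + u ≠ 8) ∧ (k + (5/4)*z < -1 ∨ x ≥ -8)
Before z := u - 8: (u + x < 9 → 2*tot + u ≠ 8) ∧ (k + (5/4)*u < 9 ∨ x ≥ -8)
Then branch requires (u + x < 9 → 2*tot + u ≠ 8) ∧ (k + (5/4)*u < 9 ∨ x ≥ -8); else branch requires (u + x < 9 → 2*tot + u ≠ 12) ∧ (k + (5/4)*u < 9 ∨ x ≥ -8).
Before the if: ((u + z ≤ k + tot ∨ k ≥ 3) → ((u + x < 9 → 2*tot + u ≠ 8) ∧ (k + (5/4)*u < 9 ∨ x ≥ -8))) ∧ ((¬(u + z ≤ k + tot ∨ k ≥ 3)) → ((u + x < 9 → 2*tot + u ≠ 12) ∧ (k + (5/4)*u < 9 ∨ x ≥ -8)))
Answer: WP = ((u + z ≤ k + tot ∨ k ≥ 3) → ((u + x < 9 → 2*tot + u ≠ 8) ∧ (k + (5/4)*u < 9 ∨ x ≥ -8))) ∧ ((¬(u + z ≤ k + tot ∨ k ≥ 3)) → ((u + x < 9 → 2*tot + u ≠ 12) ∧ (k + (5/4)*u < 9 ∨ x ≥ -8)))


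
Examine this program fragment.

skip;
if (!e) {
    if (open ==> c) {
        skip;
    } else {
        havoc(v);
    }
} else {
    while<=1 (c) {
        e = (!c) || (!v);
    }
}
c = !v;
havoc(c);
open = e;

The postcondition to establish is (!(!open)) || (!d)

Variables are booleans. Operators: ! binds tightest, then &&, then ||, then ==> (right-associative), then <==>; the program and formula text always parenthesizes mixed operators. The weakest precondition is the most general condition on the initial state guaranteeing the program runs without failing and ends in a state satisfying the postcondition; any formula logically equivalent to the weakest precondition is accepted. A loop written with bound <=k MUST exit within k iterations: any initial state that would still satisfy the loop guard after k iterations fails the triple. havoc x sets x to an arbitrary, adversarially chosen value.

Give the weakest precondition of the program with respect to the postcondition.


Working backward. After the program, the postcondition (!(!open)) || (!d) must hold; in canonical form it is open || (!d).
Before open := e: e || (!d)
Before havoc c: e || (!d)
Before c := !v: e || (!d)
Then branch requires ((open ==> c) ==> (e || (!d))) && ((!(open ==> c)) ==> (e || (!d))); else branch requires (c ==> ((!c) && ((!c) || (!v) || (!d)))) && ((!c) ==> (e || (!d))).
Before the if: ((!e) ==> (((open ==> c) ==> (e || (!d))) && ((!(open ==> c)) ==> (e || (!d))))) && (e ==> ((c ==> ((!c) && ((!c) || (!v) || (!d)))) && ((!c) ==> (e || (!d)))))
Before skip: ((!e) ==> (((open ==> c) ==> (e || (!d))) && ((!(open ==> c)) ==> (e || (!d))))) && (e ==> ((c ==> ((!c) && ((!c) || (!v) || (!d)))) && ((!c) ==> (e || (!d)))))
Answer: WP = ((!e) ==> (((open ==> c) ==> (e || (!d))) && ((!(open ==> c)) ==> (e || (!d))))) && (e ==> ((c ==> ((!c) && ((!c) || (!v) || (!d)))) && ((!c) ==> (e || (!d)))))


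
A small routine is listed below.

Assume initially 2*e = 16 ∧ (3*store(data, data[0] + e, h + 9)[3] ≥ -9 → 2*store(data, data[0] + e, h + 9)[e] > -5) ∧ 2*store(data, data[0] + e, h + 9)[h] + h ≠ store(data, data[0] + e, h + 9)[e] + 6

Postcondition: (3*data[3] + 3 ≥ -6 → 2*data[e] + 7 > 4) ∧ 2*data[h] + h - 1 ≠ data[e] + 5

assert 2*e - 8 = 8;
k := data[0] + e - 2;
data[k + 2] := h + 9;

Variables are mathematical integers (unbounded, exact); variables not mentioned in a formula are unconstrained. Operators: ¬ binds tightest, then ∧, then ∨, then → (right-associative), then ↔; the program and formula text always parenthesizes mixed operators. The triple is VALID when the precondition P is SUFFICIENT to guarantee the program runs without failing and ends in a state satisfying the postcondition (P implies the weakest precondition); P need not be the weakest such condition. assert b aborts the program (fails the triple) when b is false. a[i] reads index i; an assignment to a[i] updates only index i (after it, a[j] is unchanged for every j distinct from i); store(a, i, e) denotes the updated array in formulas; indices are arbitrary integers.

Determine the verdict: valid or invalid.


Working backward. After the program, the postcondition (3*data[3] + 3 ≥ -6 → 2*data[e] + 7 > 4) ∧ 2*data[h] + h - 1 ≠ data[e] + 5 must hold; in canonical form it is (3*data[3] ≥ -9 → 2*data[e] > -3) ∧ 2*data[h] + h ≠ data[e] + 6.
Before data[k + 2] := h + 9: (3*store(data, k + 2, h + 9)[3] ≥ -9 → 2*store(data, k + 2, h + 9)[e] > -3) ∧ 2*store(data, k + 2, h + 9)[h] + h ≠ store(data, k + 2, h + 9)[e] + 6
Before k := data[0] + e - 2: (3*store(data, data[0] + e, h + 9)[3] ≥ -9 → 2*store(data, data[0] + e, h + 9)[e] > -3) ∧ 2*store(data, data[0] + e, h + 9)[h] + h ≠ store(data, data[0] + e, h + 9)[e] + 6
Before assert 2*e - 8 = 8: 2*e = 16 ∧ (3*store(data, data[0] + e, h + 9)[3] ≥ -9 → 2*store(data, data[0] + e, h + 9)[e] > -3) ∧ 2*store(data, data[0] + e, h + 9)[h] + h ≠ store(data, data[0] + e, h + 9)[e] + 6
The weakest precondition is 2*e = 16 ∧ (3*store(data, data[0] + e, h + 9)[3] ≥ -9 → 2*store(data, data[0] + e, h + 9)[e] > -3) ∧ 2*store(data, data[0] + e, h + 9)[h] + h ≠ store(data, data[0] + e, h + 9)[e] + 6.
Check whether 2*e = 16 ∧ (3*store(data, data[0] + e, h + 9)[3] ≥ -9 → 2*store(data, data[0] + e, h + 9)[e] > -5) ∧ 2*store(data, data[0] + e, h + 9)[h] + h ≠ store(data, data[0] + e, h + 9)[e] + 6 implies it.
Countermodel: at the initial state data = {[-6517] = 2, [-6516] = -30152, [0] = -6525, [3] = 11794, [8] = -2, elsewhere 2}, e = 8, h = -6516, the precondition holds but the weakest precondition fails.
Answer: invalid


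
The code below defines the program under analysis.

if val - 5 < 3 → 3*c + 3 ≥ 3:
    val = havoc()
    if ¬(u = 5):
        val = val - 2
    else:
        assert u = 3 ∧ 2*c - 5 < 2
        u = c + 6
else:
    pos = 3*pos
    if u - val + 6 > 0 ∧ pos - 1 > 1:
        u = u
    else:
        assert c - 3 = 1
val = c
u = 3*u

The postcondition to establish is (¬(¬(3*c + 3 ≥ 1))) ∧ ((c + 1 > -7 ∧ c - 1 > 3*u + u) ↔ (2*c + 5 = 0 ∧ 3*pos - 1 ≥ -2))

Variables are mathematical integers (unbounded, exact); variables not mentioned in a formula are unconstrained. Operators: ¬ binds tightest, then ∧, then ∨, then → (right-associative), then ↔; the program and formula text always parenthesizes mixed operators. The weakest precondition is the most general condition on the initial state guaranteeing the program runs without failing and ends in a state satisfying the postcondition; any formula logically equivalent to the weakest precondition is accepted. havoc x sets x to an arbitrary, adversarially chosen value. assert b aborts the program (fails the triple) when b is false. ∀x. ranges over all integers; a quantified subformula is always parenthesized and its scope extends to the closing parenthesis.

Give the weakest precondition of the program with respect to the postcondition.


Working backward. After the program, the postcondition (¬(¬(3*c + 3 ≥ 1))) ∧ ((c + 1 > -7 ∧ c - 1 > 3*u + u) ↔ (2*c + 5 = 0 ∧ 3*pos - 1 ≥ -2)) must hold; in canonical form it is 3*c ≥ -2 ∧ ((c > -8 ∧ c > 4*u + 1) ↔ (2*c = -5 ∧ 3*pos ≥ -1)).
Before u := 3*u: 3*c ≥ -2 ∧ ((c > -8 ∧ c > 12*u + 1) ↔ (2*c = -5 ∧ 3*pos ≥ -1))
Before val := c: 3*c ≥ -2 ∧ ((c > -8 ∧ c > 12*u + 1) ↔ (2*c = -5 ∧ 3*pos ≥ -1))
Then branch requires ((¬(u = 5)) → (3*c ≥ -2 ∧ ((c > -8 ∧ c > 12*u + 1) ↔ (2*c = -5 ∧ 3*pos ≥ -1)))) ∧ (u = 5 → (u = 3 ∧ 2*c < 7 ∧ 3*c ≥ -2 ∧ ((c > -8 ∧ 11*c < -73) ↔ (2*c = -5 ∧ 3*pos ≥ -1)))); else branch requires ((u > val - 6 ∧ 3*pos > 2) → (3*c ≥ -2 ∧ ((c > -8 ∧ c > 12*u + 1) ↔ (2*c = -5 ∧ 9*pos ≥ -1)))) ∧ ((¬(u > val - 6 ∧ 3*pos > 2)) → (c = 4 ∧ 3*c ≥ -2 ∧ ((c > -8 ∧ c > 12*u + 1) ↔ (2*c = -5 ∧ 9*pos ≥ -1)))).
Before the if: ((val < 8 → 3*c ≥ 0) → (((¬(u = 5)) → (3*c ≥ -2 ∧ ((c > -8 ∧ c > 12*u + 1) ↔ (2*c = -5 ∧ 3*pos ≥ -1)))) ∧ (u = 5 → (u = 3 ∧ 2*c < 7 ∧ 3*c ≥ -2 ∧ ((c > -8 ∧ 11*c < -73) ↔ (2*c = -5 ∧ 3*pos ≥ -1)))))) ∧ ((¬(val < 8 → 3*c ≥ 0)) → (((u > val - 6 ∧ 3*pos > 2) → (3*c ≥ -2 ∧ ((c > -8 ∧ c > 12*u + 1) ↔ (2*c = -5 ∧ 9*pos ≥ -1)))) ∧ ((¬(u > val - 6 ∧ 3*pos > 2)) → (c = 4 ∧ 3*c ≥ -2 ∧ ((c > -8 ∧ c > 12*u + 1) ↔ (2*c = -5 ∧ 9*pos ≥ -1))))))
Answer: WP = ((val < 8 → 3*c ≥ 0) → (((¬(u = 5)) → (3*c ≥ -2 ∧ ((c > -8 ∧ c > 12*u + 1) ↔ (2*c = -5 ∧ 3*pos ≥ -1)))) ∧ (u = 5 → (u = 3 ∧ 2*c < 7 ∧ 3*c ≥ -2 ∧ ((c > -8 ∧ 11*c < -73) ↔ (2*c = -5 ∧ 3*pos ≥ -1)))))) ∧ ((¬(val < 8 → 3*c ≥ 0)) → (((u > val - 6 ∧ 3*pos > 2) → (3*c ≥ -2 ∧ ((c > -8 ∧ c > 12*u + 1) ↔ (2*c = -5 ∧ 9*pos ≥ -1)))) ∧ ((¬(u > val - 6 ∧ 3*pos > 2)) → (c = 4 ∧ 3*c ≥ -2 ∧ ((c > -8 ∧ c > 12*u + 1) ↔ (2*c = -5 ∧ 9*pos ≥ -1))))))


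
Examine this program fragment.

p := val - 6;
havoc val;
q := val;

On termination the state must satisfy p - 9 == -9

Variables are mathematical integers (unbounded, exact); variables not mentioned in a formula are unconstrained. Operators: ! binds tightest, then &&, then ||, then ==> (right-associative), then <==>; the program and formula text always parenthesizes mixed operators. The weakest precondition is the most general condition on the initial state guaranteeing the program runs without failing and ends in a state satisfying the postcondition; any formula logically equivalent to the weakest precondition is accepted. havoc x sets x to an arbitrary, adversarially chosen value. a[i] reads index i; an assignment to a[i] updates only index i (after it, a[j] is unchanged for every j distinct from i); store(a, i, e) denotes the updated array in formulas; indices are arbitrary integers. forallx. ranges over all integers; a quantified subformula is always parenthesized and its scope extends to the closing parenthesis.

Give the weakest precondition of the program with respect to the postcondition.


Working backward. After the program, the postcondition p - 9 == -9 must hold; in canonical form it is p == 0.
Before q := val: p == 0
Before havoc val: p == 0
Before p := val - 6: val == 6
Answer: WP = val == 6
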